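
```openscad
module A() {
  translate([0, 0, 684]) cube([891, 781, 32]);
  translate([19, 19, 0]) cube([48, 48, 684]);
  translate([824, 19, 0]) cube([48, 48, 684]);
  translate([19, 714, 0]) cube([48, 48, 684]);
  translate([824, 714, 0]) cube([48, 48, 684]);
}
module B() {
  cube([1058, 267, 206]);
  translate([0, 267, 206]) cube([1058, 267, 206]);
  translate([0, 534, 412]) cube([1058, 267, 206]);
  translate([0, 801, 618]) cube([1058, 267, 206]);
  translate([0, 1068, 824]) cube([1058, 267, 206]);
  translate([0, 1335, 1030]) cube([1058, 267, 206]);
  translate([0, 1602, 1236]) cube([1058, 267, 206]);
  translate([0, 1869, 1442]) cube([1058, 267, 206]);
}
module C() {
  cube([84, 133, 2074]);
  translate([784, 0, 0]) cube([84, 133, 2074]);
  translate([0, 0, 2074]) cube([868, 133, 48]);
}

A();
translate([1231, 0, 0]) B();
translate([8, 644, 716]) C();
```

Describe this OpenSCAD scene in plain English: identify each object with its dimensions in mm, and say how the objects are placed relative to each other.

A is a rectangular dining table. The top is 891×781×32 mm with its upper surface at z = 716 mm. It stands on four 48×48 mm square legs, each inset 19 mm from the nearest pair of top edges, running from the floor to the underside of the top.

B is a run of 8 identical solid stair steps. Each tread is 1058×267 mm and each step block is 206 mm high. Step 1 rests on the floor; step k is offset from step 1 by (k−1)×267 mm in y and (k−1)×206 mm in z.

C is a rectangular door frame: two vertical jambs of 84×133 mm section, 2074 mm tall, with a clear opening 700 mm wide between their inner faces. A header 48 mm tall and 133 mm deep lies on top of the jambs and spans the full outside width.

The staircase is on the floor beside the table on its +x side. The door frame is on top of the table.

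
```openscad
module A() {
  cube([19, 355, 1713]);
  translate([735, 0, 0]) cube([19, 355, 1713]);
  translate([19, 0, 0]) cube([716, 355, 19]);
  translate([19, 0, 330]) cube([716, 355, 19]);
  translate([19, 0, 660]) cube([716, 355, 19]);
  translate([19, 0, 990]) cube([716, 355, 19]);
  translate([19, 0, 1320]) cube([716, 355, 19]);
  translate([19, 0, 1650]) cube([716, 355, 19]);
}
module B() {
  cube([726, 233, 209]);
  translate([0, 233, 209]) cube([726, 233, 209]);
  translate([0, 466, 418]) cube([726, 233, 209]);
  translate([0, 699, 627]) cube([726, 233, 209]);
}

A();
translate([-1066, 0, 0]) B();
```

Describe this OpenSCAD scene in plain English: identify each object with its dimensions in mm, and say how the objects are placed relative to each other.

A is a bookshelf 754 mm wide overall, 355 mm deep and 1713 mm tall. The two sides are 19 mm thick vertical panels. 6 horizontal shelves of 19 mm thickness span between the inner faces of the sides; the lowest shelf sits on the floor and shelves are stacked with a clear vertical gap of 311 mm between each pair.

B is a run of 4 identical solid stair steps. Each tread is 726×233 mm and each step block is 209 mm high. Step 1 rests on the floor; step k is offset from step 1 by (k−1)×233 mm in y and (k−1)×209 mm in z.

The staircase is on the floor beside the bookshelf on its −x side.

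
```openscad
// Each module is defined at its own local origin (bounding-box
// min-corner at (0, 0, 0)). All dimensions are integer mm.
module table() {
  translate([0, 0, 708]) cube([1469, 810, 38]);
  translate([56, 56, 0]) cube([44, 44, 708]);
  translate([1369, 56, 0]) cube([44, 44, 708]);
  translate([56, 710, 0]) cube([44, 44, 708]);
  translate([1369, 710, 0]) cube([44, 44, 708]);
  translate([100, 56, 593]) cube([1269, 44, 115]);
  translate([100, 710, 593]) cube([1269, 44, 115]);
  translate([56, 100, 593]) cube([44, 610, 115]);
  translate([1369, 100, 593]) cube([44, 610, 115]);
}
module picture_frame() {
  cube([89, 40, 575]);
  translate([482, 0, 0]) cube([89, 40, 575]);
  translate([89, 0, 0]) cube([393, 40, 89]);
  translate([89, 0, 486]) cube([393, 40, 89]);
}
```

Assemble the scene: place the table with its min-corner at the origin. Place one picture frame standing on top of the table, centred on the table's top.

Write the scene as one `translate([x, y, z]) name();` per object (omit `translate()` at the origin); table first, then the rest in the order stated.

table();
translate([449, 385, 746]) picture_frame();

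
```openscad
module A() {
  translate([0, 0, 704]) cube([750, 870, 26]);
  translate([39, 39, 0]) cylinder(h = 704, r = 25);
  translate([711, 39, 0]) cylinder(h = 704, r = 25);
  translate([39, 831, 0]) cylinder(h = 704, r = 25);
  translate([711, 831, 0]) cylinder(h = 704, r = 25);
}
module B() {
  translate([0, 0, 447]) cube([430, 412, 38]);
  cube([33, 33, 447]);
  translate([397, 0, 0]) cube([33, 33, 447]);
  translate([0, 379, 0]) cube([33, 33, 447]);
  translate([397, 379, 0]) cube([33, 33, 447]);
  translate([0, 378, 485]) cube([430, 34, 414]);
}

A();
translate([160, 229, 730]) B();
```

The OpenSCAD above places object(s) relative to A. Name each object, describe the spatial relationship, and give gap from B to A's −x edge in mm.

A is a table. B is a chair. The chair is on top of the table, centred. The gap from the chair to the table's −x edge is 160 mm.

The chair's min-x is at 160; the table's min-x is 0; gap = 160 mm.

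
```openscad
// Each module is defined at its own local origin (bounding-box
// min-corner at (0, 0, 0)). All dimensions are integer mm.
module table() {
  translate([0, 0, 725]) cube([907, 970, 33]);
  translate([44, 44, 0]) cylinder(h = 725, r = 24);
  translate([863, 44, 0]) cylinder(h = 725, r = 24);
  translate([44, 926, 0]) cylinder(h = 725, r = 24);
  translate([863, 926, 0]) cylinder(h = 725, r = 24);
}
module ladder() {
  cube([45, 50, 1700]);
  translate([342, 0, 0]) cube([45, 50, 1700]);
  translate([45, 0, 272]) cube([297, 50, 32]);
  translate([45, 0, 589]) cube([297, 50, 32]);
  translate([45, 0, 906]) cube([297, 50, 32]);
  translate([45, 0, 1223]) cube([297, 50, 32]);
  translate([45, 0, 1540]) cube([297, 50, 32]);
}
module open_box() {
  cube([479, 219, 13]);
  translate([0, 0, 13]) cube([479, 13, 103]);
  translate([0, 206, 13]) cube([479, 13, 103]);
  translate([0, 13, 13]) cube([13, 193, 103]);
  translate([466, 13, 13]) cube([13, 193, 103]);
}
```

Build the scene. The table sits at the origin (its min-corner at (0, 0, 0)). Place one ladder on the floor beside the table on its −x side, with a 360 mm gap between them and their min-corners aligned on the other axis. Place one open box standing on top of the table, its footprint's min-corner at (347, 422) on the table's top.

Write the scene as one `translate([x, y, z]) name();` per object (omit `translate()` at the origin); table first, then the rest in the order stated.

table();
translate([-747, 0, 0]) ladder();
translate([347, 422, 758]) open_box();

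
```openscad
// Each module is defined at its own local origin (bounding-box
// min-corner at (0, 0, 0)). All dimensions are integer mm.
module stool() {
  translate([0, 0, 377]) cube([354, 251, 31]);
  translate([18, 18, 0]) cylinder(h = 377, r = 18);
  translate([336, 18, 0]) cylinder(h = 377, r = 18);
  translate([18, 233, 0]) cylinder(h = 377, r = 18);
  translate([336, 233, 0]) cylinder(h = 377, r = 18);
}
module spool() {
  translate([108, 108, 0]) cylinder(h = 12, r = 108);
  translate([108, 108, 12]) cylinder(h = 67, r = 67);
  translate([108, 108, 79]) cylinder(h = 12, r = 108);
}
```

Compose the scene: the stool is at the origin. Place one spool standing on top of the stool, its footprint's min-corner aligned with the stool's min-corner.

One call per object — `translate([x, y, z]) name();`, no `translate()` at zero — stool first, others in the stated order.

stool();
translate([0, 0, 408]) spool();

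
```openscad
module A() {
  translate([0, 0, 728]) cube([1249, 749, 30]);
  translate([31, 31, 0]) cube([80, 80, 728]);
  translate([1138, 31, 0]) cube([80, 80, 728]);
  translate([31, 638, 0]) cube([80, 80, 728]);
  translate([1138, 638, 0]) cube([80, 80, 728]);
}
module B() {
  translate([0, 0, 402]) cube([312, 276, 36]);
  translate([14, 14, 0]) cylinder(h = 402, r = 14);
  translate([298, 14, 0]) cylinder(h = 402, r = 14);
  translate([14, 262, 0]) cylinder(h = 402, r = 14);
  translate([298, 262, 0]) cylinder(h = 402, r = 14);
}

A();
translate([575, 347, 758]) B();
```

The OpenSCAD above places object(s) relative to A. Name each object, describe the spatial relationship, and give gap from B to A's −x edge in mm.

A is a table. B is a stool. The stool is on top of the table. The gap from the stool to the table's −x edge is 575 mm.

The stool's min-x is at 575; the table's min-x is 0; gap = 575 mm.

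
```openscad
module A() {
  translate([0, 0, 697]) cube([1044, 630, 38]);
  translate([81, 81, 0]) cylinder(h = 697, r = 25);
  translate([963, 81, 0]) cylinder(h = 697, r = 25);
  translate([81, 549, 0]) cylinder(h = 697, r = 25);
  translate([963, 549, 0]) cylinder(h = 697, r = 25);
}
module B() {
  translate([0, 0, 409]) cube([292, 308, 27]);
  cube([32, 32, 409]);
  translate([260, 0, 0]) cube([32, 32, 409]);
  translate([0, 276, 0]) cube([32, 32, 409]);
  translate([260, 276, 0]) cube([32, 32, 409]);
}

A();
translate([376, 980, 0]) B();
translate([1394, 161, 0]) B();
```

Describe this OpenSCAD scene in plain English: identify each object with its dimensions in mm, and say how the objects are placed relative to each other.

A is a table with a 1044×630 mm rectangular top, 38 mm thick, top surface at z = 735 mm, supported by four round legs of 50 mm diameter, each leg's bounding box inset 56 mm from the nearest pair of top edges, running from the floor.

B is a four-legged stool. The seat is 292×308 mm, 27 mm thick, top at z = 436 mm. It stands on four square legs, each 32×32 mm in cross-section, from z = 0 to the seat underside, each flush with a corner of the seat.

Two stools sit around the table at the +y, +x sides.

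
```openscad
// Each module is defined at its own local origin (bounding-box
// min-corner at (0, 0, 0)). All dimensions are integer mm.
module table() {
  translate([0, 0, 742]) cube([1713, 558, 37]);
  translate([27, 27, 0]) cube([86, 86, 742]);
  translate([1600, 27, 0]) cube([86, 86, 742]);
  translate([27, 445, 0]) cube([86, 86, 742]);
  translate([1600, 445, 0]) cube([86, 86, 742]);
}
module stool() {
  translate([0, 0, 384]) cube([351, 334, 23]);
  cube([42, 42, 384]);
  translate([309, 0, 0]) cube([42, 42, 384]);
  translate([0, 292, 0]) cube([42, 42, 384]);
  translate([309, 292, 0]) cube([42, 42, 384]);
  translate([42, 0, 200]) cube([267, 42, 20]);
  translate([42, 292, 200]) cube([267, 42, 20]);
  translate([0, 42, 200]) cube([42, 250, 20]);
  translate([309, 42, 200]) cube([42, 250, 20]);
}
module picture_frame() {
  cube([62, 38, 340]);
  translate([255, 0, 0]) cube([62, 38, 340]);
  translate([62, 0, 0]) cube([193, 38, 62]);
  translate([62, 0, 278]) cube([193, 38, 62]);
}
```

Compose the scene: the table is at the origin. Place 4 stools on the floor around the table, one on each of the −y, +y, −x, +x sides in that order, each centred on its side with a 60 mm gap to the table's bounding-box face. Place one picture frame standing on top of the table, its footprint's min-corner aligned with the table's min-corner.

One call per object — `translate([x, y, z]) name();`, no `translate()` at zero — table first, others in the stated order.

table();
translate([681, -394, 0]) stool();
translate([681, 618, 0]) stool();
translate([-411, 112, 0]) stool();
translate([1773, 112, 0]) stool();
translate([0, 0, 779]) picture_frame();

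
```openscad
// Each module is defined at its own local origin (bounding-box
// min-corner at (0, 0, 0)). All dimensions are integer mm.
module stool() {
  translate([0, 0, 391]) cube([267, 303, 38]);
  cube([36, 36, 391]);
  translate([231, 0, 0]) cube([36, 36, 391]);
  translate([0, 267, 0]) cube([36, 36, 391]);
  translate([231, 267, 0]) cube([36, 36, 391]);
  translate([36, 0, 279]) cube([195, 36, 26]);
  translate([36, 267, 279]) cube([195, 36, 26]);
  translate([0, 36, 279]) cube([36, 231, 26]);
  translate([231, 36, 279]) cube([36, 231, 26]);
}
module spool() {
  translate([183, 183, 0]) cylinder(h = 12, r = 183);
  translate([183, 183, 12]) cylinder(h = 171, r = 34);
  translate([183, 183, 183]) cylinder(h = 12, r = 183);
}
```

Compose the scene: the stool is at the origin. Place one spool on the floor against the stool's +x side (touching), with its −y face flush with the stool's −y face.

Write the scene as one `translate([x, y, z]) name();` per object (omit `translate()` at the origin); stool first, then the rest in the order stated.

stool();
translate([267, 0, 0]) spool();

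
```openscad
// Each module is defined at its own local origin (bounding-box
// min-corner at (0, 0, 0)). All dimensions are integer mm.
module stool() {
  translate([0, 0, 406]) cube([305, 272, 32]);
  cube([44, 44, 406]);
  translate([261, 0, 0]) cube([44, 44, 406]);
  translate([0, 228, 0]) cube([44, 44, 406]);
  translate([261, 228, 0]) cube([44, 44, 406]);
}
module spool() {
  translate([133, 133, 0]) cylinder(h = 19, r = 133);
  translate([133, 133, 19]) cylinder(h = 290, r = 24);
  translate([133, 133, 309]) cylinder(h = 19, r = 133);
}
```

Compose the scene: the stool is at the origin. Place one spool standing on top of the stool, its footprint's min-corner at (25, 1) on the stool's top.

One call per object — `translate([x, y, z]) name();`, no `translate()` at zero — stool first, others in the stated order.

stool();
translate([25, 1, 438]) spool();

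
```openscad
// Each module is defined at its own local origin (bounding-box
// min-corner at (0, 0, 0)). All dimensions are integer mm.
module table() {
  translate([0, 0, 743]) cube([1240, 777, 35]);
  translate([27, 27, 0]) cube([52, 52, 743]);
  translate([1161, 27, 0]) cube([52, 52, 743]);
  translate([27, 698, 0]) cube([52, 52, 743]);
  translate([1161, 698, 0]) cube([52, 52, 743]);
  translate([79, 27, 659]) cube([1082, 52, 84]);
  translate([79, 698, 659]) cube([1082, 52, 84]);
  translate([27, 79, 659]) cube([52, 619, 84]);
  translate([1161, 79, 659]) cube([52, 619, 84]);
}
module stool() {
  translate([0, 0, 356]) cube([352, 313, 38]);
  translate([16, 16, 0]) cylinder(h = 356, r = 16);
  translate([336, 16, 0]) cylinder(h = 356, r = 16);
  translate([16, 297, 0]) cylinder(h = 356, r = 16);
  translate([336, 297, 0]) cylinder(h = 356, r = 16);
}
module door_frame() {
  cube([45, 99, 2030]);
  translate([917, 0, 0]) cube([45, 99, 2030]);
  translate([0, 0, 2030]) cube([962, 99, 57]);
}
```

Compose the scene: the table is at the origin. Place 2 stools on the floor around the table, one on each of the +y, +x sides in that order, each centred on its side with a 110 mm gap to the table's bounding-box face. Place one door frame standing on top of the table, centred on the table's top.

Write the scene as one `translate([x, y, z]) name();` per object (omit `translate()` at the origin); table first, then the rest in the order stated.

table();
translate([444, 887, 0]) stool();
translate([1350, 232, 0]) stool();
translate([139, 339, 778]) door_frame();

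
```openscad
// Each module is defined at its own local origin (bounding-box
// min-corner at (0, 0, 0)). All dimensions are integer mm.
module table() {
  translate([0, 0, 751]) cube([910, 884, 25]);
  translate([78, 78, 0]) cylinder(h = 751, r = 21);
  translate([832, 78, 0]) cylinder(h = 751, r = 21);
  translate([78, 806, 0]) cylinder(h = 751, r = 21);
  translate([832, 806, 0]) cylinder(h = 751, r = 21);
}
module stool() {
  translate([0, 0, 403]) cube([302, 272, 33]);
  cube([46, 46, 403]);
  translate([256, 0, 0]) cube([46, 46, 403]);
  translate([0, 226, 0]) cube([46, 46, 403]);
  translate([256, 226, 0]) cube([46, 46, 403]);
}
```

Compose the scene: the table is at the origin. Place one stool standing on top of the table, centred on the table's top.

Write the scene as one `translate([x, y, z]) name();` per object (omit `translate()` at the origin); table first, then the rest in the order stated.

table();
translate([304, 306, 776]) stool();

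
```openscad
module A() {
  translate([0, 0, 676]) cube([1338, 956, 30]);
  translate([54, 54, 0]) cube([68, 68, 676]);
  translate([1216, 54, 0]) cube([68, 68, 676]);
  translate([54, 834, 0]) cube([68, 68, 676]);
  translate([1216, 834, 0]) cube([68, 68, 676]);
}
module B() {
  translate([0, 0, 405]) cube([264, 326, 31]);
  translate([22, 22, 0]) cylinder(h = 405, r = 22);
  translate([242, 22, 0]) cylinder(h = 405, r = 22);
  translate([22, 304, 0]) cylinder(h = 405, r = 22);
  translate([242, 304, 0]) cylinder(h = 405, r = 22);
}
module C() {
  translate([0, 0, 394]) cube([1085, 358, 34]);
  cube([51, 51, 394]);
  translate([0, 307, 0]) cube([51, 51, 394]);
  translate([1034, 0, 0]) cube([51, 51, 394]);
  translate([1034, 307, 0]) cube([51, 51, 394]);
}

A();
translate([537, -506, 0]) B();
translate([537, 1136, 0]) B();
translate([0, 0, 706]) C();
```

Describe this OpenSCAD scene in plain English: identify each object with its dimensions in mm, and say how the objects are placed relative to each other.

A is a table with a 1338×956 mm rectangular top, 30 mm thick, top surface at z = 706 mm, supported by four 68×68 mm square legs, each inset 54 mm from the nearest pair of top edges, running from the floor.

B is a four-legged stool. The seat is a 264×326×31 mm slab whose top surface is at z = 436 mm; four round legs, each 44 mm in diameter, run from the floor (z = 0) to the underside of the seat, each leg's axis is inset half a diameter from the nearest pair of seat edges (so the leg's bounding box is flush with the corner).

C is a long wooden bench with a 1085 mm (x) × 358 mm (y) seat, 34 mm thick, its top surface 428 mm above the floor. Four 51 mm square legs at the seat corners, flush with the edges, run from z = 0 to the seat underside.

Two stools sit around the table at the −y, +y sides. The bench is on top of the table.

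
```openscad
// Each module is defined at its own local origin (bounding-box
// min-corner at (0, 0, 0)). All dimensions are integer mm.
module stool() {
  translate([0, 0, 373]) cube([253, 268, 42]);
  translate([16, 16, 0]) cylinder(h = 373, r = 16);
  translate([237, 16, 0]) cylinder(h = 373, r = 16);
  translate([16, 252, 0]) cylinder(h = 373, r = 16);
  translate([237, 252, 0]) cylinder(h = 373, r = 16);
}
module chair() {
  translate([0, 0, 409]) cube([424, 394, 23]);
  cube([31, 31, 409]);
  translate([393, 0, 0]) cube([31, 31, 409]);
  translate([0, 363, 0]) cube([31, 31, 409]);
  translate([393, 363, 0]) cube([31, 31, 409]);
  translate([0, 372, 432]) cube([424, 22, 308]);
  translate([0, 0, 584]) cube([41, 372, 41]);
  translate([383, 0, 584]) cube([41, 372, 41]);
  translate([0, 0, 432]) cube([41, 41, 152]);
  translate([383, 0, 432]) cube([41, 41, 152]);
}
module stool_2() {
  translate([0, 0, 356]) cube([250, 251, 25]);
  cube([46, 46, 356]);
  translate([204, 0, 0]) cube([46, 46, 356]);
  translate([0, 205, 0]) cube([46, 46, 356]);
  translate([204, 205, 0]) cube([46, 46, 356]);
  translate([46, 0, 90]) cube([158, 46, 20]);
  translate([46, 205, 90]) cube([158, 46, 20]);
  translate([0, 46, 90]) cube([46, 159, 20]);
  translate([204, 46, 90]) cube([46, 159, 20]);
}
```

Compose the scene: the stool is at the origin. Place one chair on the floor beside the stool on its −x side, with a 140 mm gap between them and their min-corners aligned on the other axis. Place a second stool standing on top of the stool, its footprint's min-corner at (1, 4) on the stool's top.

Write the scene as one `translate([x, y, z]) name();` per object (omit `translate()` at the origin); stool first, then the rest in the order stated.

stool();
translate([-564, 0, 0]) chair();
translate([1, 4, 415]) stool_2();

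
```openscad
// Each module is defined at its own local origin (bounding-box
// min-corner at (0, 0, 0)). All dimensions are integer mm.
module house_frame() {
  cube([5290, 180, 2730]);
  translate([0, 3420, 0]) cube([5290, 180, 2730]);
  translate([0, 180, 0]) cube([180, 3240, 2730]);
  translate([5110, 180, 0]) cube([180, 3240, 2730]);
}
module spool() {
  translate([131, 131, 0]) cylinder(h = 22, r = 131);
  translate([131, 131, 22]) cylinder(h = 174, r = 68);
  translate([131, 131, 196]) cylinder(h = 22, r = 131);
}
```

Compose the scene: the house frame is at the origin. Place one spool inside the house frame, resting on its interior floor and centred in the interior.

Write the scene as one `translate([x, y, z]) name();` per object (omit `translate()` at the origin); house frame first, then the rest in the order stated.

house_frame();
translate([2514, 1669, 0]) spool();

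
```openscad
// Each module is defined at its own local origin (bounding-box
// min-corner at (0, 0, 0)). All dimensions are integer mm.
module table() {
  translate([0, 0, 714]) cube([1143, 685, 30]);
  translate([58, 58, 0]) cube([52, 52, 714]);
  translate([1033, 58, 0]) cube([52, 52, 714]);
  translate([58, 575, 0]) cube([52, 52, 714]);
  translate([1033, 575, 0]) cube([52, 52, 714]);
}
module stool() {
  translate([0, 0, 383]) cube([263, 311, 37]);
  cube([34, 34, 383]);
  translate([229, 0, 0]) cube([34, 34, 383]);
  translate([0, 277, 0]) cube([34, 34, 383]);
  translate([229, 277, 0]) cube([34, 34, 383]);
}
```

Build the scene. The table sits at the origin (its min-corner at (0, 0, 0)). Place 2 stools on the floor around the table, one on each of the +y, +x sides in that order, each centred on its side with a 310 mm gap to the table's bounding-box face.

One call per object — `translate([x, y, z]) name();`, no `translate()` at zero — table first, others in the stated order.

table();
translate([440, 995, 0]) stool();
translate([1453, 187, 0]) stool();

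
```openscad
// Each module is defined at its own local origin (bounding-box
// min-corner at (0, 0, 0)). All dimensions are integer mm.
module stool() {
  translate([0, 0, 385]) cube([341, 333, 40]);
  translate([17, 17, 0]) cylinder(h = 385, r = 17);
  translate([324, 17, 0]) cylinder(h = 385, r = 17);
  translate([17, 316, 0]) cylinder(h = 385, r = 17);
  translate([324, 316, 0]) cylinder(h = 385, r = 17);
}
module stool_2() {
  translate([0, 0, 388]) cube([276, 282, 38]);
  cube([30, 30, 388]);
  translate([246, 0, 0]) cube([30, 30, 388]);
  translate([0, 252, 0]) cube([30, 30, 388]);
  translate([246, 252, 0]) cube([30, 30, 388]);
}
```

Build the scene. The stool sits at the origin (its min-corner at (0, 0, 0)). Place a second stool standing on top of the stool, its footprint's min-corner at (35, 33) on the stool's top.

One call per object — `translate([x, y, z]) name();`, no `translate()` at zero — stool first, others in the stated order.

stool();
translate([35, 33, 425]) stool_2();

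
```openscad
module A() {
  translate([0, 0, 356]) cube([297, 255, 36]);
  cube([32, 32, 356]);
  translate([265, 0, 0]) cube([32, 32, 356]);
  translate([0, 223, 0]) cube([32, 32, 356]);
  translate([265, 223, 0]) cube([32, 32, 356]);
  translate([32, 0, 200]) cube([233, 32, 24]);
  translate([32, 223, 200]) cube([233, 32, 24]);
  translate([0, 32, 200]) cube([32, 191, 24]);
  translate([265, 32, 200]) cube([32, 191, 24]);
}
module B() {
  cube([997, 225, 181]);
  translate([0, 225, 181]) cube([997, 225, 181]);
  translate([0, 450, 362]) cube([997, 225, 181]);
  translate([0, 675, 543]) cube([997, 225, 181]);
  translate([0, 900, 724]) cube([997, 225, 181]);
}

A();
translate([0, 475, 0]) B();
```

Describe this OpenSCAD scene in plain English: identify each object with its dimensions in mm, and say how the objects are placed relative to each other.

A is a four-legged stool. The seat is 297×255 mm, 36 mm thick, top at z = 392 mm. It stands on four square legs, each 32×32 mm in cross-section, from z = 0 to the seat underside, each flush with a corner of the seat. Four stretchers, 32 mm wide and 24 mm tall, connect adjacent legs with their undersides at z = 200 mm, each running between the inner faces of the legs it joins and aligned with the legs' outer faces on the other axis.

B is a straight staircase of 5 solid steps. Each step is 997 mm wide (x), 225 mm deep (y, the going) and 181 mm tall (the rise). The first step rests on the floor; each subsequent step sits one going further in +y and one rise higher in +z, directly behind and above the previous step with no overlap.

The staircase is on the floor beside the stool on its +y side.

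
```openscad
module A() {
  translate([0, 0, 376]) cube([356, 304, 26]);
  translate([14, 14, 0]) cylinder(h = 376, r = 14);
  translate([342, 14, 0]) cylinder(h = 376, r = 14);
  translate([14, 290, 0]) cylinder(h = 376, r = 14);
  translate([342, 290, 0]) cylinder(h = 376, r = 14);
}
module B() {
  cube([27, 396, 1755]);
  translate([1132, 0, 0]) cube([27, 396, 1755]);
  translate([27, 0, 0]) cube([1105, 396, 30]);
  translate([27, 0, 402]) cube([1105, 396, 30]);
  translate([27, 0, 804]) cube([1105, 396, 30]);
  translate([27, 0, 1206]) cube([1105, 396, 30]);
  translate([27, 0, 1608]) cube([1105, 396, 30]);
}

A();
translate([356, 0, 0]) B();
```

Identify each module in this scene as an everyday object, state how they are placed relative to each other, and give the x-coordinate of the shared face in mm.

The stool's +x face and the bookshelf's −x face are both at x = 356 mm.

A is a stool. B is a bookshelf. The bookshelf is against the stool's +x side, with their −y faces flush. The x-coordinate of the shared face is 356 mm.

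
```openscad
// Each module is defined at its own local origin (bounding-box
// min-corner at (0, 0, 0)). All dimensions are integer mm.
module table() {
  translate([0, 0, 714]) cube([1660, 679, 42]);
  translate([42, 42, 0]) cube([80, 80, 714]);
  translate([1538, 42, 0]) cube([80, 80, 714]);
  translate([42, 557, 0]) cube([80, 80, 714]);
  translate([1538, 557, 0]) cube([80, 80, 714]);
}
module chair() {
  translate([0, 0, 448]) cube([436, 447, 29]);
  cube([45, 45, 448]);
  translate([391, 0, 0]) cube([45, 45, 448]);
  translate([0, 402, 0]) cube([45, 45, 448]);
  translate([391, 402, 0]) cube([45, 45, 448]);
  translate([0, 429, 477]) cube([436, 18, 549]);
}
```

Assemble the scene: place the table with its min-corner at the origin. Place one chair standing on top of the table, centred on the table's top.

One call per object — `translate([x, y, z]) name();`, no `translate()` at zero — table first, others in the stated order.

table();
translate([612, 116, 756]) chair();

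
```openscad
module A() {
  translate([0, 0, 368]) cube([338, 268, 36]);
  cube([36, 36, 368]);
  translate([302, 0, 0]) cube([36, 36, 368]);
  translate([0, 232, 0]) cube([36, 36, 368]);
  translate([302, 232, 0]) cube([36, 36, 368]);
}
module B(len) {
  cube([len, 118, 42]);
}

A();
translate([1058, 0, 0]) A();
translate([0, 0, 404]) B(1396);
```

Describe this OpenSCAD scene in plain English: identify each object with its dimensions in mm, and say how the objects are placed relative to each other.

A is a four-legged stool. The seat is 338×268 mm, 36 mm thick, top at z = 404 mm. It stands on four square legs, each 36×36 mm in cross-section, from z = 0 to the seat underside, each flush with a corner of the seat.

B is a rectangular beam 1396 mm long (x), 118 mm deep (y), 42 mm thick (z).

The beam spans the tops of two stools placed 720 mm apart, resting at z = 404 mm.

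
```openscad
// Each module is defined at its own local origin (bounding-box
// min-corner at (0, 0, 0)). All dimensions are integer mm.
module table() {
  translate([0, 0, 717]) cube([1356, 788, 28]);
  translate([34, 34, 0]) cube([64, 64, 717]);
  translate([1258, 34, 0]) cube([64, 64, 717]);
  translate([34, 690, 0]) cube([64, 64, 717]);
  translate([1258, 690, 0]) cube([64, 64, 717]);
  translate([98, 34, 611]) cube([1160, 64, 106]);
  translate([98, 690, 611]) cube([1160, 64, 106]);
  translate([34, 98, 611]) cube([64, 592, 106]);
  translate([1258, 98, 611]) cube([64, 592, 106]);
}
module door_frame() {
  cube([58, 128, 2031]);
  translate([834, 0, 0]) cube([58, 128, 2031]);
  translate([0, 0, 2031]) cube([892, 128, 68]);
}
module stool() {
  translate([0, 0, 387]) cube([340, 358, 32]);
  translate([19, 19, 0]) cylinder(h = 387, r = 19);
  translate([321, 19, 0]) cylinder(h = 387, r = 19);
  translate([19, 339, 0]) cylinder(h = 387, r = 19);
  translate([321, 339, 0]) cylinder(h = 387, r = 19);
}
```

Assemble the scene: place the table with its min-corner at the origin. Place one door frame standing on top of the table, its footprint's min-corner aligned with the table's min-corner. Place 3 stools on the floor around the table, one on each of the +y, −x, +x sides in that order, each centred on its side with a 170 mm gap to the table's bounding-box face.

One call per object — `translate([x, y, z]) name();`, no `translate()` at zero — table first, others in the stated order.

table();
translate([0, 0, 745]) door_frame();
translate([508, 958, 0]) stool();
translate([-510, 215, 0]) stool();
translate([1526, 215, 0]) stool();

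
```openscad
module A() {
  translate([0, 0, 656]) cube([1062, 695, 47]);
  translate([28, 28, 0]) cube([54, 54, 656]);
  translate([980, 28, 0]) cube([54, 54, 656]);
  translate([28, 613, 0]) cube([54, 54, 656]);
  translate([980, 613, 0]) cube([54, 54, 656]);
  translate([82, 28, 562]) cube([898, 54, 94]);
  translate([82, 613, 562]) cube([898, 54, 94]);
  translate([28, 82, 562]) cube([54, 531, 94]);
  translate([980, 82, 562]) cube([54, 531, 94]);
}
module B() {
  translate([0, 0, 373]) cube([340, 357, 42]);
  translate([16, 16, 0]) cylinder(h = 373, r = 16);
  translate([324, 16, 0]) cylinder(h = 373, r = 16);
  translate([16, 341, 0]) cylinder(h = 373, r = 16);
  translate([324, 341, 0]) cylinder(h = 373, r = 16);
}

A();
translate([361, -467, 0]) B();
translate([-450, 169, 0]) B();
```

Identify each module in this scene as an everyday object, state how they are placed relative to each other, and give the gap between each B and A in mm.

A is a table. B is a stool. Two stools sit around the table at the −y, −x sides. The gap between each stool and the table is 110 mm.

Each stool's nearest face is 110 mm from the table's bounding box.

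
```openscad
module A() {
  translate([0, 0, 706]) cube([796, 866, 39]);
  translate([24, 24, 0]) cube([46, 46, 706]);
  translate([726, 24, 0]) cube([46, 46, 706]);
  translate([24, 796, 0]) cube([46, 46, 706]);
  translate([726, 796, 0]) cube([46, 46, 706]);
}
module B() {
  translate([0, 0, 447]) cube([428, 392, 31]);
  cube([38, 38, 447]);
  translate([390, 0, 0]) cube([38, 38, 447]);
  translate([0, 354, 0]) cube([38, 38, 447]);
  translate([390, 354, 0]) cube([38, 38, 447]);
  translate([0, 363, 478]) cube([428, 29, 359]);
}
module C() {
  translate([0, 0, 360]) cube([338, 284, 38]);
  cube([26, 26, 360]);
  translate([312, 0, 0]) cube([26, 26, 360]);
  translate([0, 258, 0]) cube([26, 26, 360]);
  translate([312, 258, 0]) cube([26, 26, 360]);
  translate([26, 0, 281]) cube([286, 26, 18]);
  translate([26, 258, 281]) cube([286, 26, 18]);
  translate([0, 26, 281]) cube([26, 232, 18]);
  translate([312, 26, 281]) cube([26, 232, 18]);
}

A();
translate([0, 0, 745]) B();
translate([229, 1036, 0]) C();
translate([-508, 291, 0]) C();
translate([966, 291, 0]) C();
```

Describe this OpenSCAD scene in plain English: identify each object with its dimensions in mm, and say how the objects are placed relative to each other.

A is a table: top 796 mm (x) × 866 mm (y), 39 mm thick, upper face at z = 745 mm, on four 46×46 mm square legs, each inset 24 mm from the nearest pair of top edges, running from z = 0 to the bottom of the top.

B is a chair: 428×392 mm seat, 31 mm thick, top at z = 478 mm, on four 38 mm square corner legs flush with the seat edges. A 29 mm thick backrest slab spans the full seat width, extending 359 mm above the seat top, its back face flush with the seat's +y edge.

C is a simple wooden stool: a rectangular seat 338 mm (x) by 284 mm (y), 38 mm thick, top face at z = 398 mm, on four square legs, each 26×26 mm in cross-section. The legs rest on z = 0, each flush with a corner of the seat. Four stretchers, 26 mm wide and 18 mm tall, connect adjacent legs with their undersides at z = 281 mm, each running between the inner faces of the legs it joins and aligned with the legs' outer faces on the other axis.

The chair is on top of the table. Three stools sit around the table at the +y, −x, +x sides.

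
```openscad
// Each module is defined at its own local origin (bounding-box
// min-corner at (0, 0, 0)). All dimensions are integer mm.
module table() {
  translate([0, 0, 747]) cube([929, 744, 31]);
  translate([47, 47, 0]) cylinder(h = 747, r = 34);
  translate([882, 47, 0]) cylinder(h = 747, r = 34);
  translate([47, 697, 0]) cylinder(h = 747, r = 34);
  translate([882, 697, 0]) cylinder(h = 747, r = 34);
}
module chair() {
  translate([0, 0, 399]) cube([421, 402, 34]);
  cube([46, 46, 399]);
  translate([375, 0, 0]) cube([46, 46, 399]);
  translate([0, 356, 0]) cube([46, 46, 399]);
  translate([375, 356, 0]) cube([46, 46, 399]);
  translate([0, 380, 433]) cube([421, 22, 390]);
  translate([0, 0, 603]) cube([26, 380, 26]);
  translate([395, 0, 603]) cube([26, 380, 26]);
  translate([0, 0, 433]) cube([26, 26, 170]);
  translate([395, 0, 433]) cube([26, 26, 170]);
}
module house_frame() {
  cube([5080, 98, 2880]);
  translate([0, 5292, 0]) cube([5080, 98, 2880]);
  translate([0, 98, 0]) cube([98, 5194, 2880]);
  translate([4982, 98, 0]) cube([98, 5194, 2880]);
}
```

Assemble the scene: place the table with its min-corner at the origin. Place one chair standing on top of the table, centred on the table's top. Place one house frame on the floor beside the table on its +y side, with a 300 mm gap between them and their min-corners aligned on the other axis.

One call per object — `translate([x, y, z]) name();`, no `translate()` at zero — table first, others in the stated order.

table();
translate([254, 171, 778]) chair();
translate([0, 1044, 0]) house_frame();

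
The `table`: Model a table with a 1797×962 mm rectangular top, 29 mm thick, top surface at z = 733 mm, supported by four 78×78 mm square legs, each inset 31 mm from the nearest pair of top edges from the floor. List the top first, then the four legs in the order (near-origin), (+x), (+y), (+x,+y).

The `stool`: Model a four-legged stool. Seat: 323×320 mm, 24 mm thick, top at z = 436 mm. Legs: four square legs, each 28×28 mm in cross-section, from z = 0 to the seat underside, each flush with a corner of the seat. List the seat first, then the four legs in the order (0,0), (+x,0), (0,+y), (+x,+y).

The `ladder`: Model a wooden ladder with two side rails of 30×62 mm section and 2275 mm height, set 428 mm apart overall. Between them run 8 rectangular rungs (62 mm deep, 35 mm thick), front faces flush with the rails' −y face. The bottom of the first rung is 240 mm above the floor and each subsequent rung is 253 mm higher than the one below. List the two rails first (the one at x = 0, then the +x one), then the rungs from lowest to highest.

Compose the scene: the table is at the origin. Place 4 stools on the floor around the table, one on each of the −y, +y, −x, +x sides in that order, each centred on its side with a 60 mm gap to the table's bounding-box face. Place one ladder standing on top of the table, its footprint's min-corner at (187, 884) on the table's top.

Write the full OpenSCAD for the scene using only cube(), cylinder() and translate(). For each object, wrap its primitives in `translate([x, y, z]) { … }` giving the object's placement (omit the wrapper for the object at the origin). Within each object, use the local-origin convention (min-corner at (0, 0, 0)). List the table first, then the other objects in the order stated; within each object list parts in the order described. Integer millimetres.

translate([0, 0, 704]) cube([1797, 962, 29]);
translate([31, 31, 0]) cube([78, 78, 704]);
translate([1688, 31, 0]) cube([78, 78, 704]);
translate([31, 853, 0]) cube([78, 78, 704]);
translate([1688, 853, 0]) cube([78, 78, 704]);
translate([737, -380, 0]) {
  translate([0, 0, 412]) cube([323, 320, 24]);
  cube([28, 28, 412]);
  translate([295, 0, 0]) cube([28, 28, 412]);
  translate([0, 292, 0]) cube([28, 28, 412]);
  translate([295, 292, 0]) cube([28, 28, 412]);
}
translate([737, 1022, 0]) {
  translate([0, 0, 412]) cube([323, 320, 24]);
  cube([28, 28, 412]);
  translate([295, 0, 0]) cube([28, 28, 412]);
  translate([0, 292, 0]) cube([28, 28, 412]);
  translate([295, 292, 0]) cube([28, 28, 412]);
}
translate([-383, 321, 0]) {
  translate([0, 0, 412]) cube([323, 320, 24]);
  cube([28, 28, 412]);
  translate([295, 0, 0]) cube([28, 28, 412]);
  translate([0, 292, 0]) cube([28, 28, 412]);
  translate([295, 292, 0]) cube([28, 28, 412]);
}
translate([1857, 321, 0]) {
  translate([0, 0, 412]) cube([323, 320, 24]);
  cube([28, 28, 412]);
  translate([295, 0, 0]) cube([28, 28, 412]);
  translate([0, 292, 0]) cube([28, 28, 412]);
  translate([295, 292, 0]) cube([28, 28, 412]);
}
translate([187, 884, 733]) {
  cube([30, 62, 2275]);
  translate([398, 0, 0]) cube([30, 62, 2275]);
  translate([30, 0, 240]) cube([368, 62, 35]);
  translate([30, 0, 493]) cube([368, 62, 35]);
  translate([30, 0, 746]) cube([368, 62, 35]);
  translate([30, 0, 999]) cube([368, 62, 35]);
  translate([30, 0, 1252]) cube([368, 62, 35]);
  translate([30, 0, 1505]) cube([368, 62, 35]);
  translate([30, 0, 1758]) cube([368, 62, 35]);
  translate([30, 0, 2011]) cube([368, 62, 35]);
}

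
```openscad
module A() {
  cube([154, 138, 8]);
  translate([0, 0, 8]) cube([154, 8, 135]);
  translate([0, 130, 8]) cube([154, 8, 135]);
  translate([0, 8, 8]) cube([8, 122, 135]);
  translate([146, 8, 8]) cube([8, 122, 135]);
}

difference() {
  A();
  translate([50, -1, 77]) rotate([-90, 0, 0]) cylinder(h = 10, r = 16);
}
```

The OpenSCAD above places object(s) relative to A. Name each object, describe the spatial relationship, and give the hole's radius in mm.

A is an open box. The open box has a circular hole through its front wall. The hole's radius is 16 mm.

The subtracted cylinder has r = 16 mm.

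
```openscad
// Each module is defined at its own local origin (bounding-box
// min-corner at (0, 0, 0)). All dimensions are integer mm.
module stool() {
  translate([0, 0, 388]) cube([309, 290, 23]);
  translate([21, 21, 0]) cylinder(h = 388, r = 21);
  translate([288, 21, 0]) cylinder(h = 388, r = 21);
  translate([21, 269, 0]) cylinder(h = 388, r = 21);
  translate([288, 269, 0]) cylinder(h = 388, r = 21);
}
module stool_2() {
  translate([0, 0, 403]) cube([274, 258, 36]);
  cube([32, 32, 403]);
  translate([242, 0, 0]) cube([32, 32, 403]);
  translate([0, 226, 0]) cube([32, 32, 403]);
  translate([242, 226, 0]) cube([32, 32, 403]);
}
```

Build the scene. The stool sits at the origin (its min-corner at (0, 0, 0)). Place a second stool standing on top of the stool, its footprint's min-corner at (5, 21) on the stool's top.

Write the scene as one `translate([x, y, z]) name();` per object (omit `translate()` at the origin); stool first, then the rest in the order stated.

stool();
translate([5, 21, 411]) stool_2();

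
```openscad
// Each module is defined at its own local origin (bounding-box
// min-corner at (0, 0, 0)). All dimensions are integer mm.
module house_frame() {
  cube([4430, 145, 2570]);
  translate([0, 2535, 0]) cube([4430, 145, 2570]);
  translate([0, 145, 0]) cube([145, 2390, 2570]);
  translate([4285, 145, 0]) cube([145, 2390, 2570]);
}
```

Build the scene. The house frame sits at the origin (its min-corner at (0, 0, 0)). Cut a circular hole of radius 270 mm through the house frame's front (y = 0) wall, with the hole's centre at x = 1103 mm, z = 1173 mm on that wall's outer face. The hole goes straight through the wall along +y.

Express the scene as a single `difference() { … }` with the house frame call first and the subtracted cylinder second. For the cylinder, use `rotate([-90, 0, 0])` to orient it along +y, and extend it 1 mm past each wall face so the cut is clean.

difference() {
  house_frame();
  translate([1103, -1, 1173]) rotate([-90, 0, 0]) cylinder(h = 147, r = 270);
}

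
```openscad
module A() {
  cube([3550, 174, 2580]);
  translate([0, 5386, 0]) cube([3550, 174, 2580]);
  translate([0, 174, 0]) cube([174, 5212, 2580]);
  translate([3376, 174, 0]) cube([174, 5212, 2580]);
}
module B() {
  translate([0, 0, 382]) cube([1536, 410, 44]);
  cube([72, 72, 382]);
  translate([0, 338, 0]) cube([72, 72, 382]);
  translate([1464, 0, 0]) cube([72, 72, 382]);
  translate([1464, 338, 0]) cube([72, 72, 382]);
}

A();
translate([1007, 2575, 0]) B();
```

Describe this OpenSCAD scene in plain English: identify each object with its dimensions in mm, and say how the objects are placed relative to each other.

A is the wall frame of a small rectangular building: four walls, each 2580 mm tall and 174 mm thick, enclosing a footprint 3550 mm (x) by 5560 mm (y) outside-to-outside, with no floor or roof. The front and back walls (the −y and +y sides) span the full width; the two side walls fit between them.

B is a bench: a 1536×410 mm seat slab, 44 mm thick, top at z = 426 mm, on four 72×72 mm square legs flush with the seat corners and standing on z = 0.

The bench sits inside the house frame, centred.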